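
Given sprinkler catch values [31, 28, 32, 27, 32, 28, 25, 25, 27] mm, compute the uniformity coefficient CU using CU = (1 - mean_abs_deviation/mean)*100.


mean = 28.333333 mm
MAD = 2.222222 mm
CU = (1 - 2.222222/28.333333)*100

92.1569 %


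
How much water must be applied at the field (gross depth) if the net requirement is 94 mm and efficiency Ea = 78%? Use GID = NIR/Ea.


Ea = 78% = 0.78
GID = NIR / Ea = 94 / 0.78 = 120.5128 mm

120.5128 mm


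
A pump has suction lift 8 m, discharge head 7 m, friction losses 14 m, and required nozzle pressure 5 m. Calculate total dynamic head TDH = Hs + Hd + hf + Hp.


TDH = Hs + Hd + hf + Hp = 8 + 7 + 14 + 5 = 34

34 m


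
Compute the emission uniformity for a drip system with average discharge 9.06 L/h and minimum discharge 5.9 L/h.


EU = (q_min/q_avg)*100 = (5.9/9.06)*100 = 65.1214%

65.1214 %


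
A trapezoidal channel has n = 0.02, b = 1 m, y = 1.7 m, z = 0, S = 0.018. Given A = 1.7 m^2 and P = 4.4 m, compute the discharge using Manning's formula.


R = A/P = 1.7/4.4 = 0.386364
Q = (1/0.02) * 1.7 * 0.386364^(2/3) * 0.018^0.5

6.0495 m^3/s


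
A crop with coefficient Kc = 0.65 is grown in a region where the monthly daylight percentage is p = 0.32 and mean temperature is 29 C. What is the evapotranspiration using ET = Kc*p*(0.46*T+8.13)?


ET = Kc * p * (0.46*T + 8.13)
ET = 0.65 * 0.32 * (0.46*29 + 8.13)
ET = 0.65 * 0.32 * 21.4700

4.4658 mm/day


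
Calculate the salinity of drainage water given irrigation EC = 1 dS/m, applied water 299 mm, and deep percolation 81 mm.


EC_dw = EC_iw * D_iw / D_dw
EC_dw = 1 * 299 / 81
EC_dw = 299 / 81

3.6914 dS/m


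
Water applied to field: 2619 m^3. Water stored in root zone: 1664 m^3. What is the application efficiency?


Ea = V_root / V_field * 100 = 1664 / 2619 * 100 = 63.5357%

63.5357 %


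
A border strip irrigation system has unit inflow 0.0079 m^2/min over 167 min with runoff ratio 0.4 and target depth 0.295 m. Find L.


L = q*t/((1+r)*Z)
L = 0.0079*167/((1+0.4)*0.295)
L = 1.3193/0.413

3.1944 m


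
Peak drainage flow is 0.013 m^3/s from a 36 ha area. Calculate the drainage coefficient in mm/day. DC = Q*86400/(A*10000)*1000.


DC = Q * 86400 / (A * 10000) * 1000
DC = 0.013 * 86400 / (36 * 10000) * 1000
DC = 1123200.0000 / 360000

3.1200 mm/day


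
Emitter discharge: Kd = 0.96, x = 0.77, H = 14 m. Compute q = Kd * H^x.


q = Kd * H^x = 0.96 * 14^0.77 = 0.96 * 7.629895

7.3247 L/h


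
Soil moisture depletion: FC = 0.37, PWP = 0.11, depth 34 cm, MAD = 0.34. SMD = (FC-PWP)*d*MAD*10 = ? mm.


SMD = (FC - PWP) * d * MAD * 10
SMD = (0.37 - 0.11) * 34 * 0.34 * 10
SMD = 0.2600 * 34 * 0.34 * 10

30.0560 mm


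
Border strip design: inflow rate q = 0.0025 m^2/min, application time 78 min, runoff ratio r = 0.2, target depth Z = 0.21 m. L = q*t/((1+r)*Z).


L = q*t/((1+r)*Z)
L = 0.0025*78/((1+0.2)*0.21)
L = 0.195/0.252

0.7738 m


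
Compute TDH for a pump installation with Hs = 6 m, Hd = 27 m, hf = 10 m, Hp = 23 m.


TDH = Hs + Hd + hf + Hp = 6 + 27 + 10 + 23 = 66

66 m


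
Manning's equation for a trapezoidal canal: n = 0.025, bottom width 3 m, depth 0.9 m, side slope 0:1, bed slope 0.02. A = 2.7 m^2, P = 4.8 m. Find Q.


R = A/P = 2.7/4.8 = 0.562500
Q = (1/0.025) * 2.7 * 0.562500^(2/3) * 0.02^0.5

10.4077 m^3/s


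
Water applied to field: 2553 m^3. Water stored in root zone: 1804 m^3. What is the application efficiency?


Ea = V_root / V_field * 100 = 1804 / 2553 * 100 = 70.6620%

70.6620 %


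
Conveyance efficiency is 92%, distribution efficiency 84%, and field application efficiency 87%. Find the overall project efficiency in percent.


Ec = 0.92, Eb = 0.84, Ea = 0.87
E = 0.92 * 0.84 * 0.87 * 100 = 67.2336%

67.2336 %


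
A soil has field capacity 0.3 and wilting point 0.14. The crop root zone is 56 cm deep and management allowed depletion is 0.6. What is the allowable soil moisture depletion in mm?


SMD = (FC - PWP) * d * MAD * 10
SMD = (0.3 - 0.14) * 56 * 0.6 * 10
SMD = 0.1600 * 56 * 0.6 * 10

53.7600 mm


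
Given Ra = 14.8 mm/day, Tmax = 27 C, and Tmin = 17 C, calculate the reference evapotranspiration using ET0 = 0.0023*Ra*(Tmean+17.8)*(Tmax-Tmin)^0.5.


Tmean = (Tmax + Tmin)/2 = (27 + 17)/2 = 22.0
ET0 = 0.0023 * 14.8 * (22.0 + 17.8) * sqrt(27 - 17)
ET0 = 0.0023 * 14.8 * 39.8 * 3.162278

4.2842 mm/day


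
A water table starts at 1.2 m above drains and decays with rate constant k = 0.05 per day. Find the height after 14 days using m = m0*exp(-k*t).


m = m0 * exp(-k*t)
m = 1.2 * exp(-0.05 * 14)
m = 1.2 * exp(-0.7000)

0.5959 m


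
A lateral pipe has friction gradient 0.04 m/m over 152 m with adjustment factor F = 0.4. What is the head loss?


hf = J * L * F = 0.04 * 152 * 0.4 = 2.4320 m

2.4320 m


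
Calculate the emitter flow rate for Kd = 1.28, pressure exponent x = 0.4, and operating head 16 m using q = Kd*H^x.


q = Kd * H^x = 1.28 * 16^0.4 = 1.28 * 3.031433

3.8802 L/h


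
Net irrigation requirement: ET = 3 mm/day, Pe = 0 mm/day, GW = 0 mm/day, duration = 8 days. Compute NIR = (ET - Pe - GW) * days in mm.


Daily deficit = ET - Pe - GW = 3 - 0 - 0 = 3 mm/day
NIR = 3 * 8 = 24 mm

24.0000 mm


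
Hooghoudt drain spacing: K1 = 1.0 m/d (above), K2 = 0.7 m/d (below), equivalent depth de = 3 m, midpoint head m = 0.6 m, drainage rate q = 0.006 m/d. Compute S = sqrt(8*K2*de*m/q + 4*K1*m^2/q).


S^2 = 8*K2*de*m/q + 4*K1*m^2/q
S^2 = 8*0.7*3*0.6/0.006 + 4*1.0*0.6^2/0.006
S = sqrt(1920.0000)

43.8178 m


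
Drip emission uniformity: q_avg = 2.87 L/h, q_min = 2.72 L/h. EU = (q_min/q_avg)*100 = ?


EU = (q_min/q_avg)*100 = (2.72/2.87)*100 = 94.7735%

94.7735 %


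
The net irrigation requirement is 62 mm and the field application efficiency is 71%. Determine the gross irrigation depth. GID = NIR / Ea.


Ea = 71% = 0.71
GID = NIR / Ea = 62 / 0.71 = 87.3239 mm

87.3239 mm


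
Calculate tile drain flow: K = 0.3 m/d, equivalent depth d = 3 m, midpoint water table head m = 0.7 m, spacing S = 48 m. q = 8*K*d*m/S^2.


q = 8*K*d*m/S^2
q = 8*0.3*3*0.7/48^2
q = 5.0400 / 2304

0.0022 m/d


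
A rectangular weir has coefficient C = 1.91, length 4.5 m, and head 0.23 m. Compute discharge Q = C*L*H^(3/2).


Q = C * L * H^(3/2) = 1.91 * 4.5 * 0.23^1.5 = 1.91 * 4.5 * 0.110304

0.9481 m^3/s


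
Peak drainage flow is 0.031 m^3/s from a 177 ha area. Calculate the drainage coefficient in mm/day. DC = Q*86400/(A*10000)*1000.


DC = Q * 86400 / (A * 10000) * 1000
DC = 0.031 * 86400 / (177 * 10000) * 1000
DC = 2678400.0000 / 1770000

1.5132 mm/day


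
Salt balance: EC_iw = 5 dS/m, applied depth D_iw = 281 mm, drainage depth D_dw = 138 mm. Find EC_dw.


EC_dw = EC_iw * D_iw / D_dw
EC_dw = 5 * 281 / 138
EC_dw = 1405 / 138

10.1812 dS/m


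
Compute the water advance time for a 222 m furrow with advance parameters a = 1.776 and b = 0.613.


t = (L/a)^(1/b)
t = (222/1.776)^(1/0.613)
t = 125.000000^(1/0.613)

2634.7179 min


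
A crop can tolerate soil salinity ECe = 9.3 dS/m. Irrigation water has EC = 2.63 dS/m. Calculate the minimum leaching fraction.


LR = ECiw / (5*ECe - ECiw)
LR = 2.63 / (5*9.3 - 2.63)
LR = 2.63 / 43.8700

0.0599


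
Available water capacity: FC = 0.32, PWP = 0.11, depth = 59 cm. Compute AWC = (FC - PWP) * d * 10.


AWC = (FC - PWP) * d * 10
AWC = (0.32 - 0.11) * 59 * 10
AWC = 0.2100 * 59 * 10

123.9000 mm


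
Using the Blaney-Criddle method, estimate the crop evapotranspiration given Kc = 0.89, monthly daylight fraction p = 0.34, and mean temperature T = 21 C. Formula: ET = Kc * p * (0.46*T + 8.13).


ET = Kc * p * (0.46*T + 8.13)
ET = 0.89 * 0.34 * (0.46*21 + 8.13)
ET = 0.89 * 0.34 * 17.7900

5.3833 mm/day


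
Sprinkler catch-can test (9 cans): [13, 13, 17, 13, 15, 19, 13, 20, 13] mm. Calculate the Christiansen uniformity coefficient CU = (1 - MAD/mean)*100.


mean = 15.111111 mm
MAD = 2.370370 mm
CU = (1 - 2.370370/15.111111)*100

84.3137 %


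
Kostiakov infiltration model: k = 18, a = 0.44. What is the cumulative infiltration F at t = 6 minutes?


F = k * t^a = 18 * 6^0.44
F = 18 * 2.199817

39.5967 mm


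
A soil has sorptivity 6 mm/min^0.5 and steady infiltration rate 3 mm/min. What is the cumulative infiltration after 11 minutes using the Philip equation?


F = S*sqrt(t) + A*t
F = 6*sqrt(11) + 3*11
F = 6*3.316625 + 33

52.8997 mm


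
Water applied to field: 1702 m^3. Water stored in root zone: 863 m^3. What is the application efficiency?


Ea = V_root / V_field * 100 = 863 / 1702 * 100 = 50.7051%

50.7051 %


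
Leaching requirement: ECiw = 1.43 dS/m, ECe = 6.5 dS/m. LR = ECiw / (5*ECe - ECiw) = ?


LR = ECiw / (5*ECe - ECiw)
LR = 1.43 / (5*6.5 - 1.43)
LR = 1.43 / 31.0700

0.0460


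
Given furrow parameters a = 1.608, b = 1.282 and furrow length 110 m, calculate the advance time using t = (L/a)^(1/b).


t = (L/a)^(1/b)
t = (110/1.608)^(1/1.282)
t = 68.407960^(1/1.282)

27.0048 min


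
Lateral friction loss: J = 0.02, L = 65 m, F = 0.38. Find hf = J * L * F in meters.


hf = J * L * F = 0.02 * 65 * 0.38 = 0.4940 m

0.4940 m


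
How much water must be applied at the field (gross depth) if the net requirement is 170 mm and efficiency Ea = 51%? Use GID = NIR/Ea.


Ea = 51% = 0.51
GID = NIR / Ea = 170 / 0.51 = 333.3333 mm

333.3333 mm


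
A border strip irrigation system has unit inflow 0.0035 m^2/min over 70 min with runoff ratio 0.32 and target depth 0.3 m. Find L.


L = q*t/((1+r)*Z)
L = 0.0035*70/((1+0.32)*0.3)
L = 0.245/0.396

0.6187 m


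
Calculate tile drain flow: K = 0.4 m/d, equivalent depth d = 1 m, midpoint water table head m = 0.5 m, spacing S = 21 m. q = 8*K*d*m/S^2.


q = 8*K*d*m/S^2
q = 8*0.4*1*0.5/21^2
q = 1.6000 / 441

0.0036 m/d


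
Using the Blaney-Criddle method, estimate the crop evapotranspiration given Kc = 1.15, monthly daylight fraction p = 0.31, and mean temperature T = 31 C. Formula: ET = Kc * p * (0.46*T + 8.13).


ET = Kc * p * (0.46*T + 8.13)
ET = 1.15 * 0.31 * (0.46*31 + 8.13)
ET = 1.15 * 0.31 * 22.3900

7.9820 mm/day


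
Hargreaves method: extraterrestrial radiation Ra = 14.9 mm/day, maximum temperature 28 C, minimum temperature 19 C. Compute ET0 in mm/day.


Tmean = (Tmax + Tmin)/2 = (28 + 19)/2 = 23.5
ET0 = 0.0023 * 14.9 * (23.5 + 17.8) * sqrt(28 - 19)
ET0 = 0.0023 * 14.9 * 41.3 * 3.000000

4.2461 mm/day


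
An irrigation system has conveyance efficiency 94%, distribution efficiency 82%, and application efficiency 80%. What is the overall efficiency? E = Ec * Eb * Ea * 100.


Ec = 0.94, Eb = 0.82, Ea = 0.8
E = 0.94 * 0.82 * 0.8 * 100 = 61.6640%

61.6640 %


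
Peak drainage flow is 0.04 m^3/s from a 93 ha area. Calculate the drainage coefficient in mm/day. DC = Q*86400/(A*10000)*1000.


DC = Q * 86400 / (A * 10000) * 1000
DC = 0.04 * 86400 / (93 * 10000) * 1000
DC = 3456000.0000 / 930000

3.7161 mm/day


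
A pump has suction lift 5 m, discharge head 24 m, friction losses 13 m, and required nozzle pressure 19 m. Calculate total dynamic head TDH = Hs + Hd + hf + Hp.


TDH = Hs + Hd + hf + Hp = 5 + 24 + 13 + 19 = 61

61 m


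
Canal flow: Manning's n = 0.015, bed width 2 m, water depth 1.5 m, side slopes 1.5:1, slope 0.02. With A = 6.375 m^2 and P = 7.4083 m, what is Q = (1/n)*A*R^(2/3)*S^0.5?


R = A/P = 6.375/7.4083 = 0.860521
Q = (1/0.015) * 6.375 * 0.860521^(2/3) * 0.02^0.5

54.3765 m^3/s


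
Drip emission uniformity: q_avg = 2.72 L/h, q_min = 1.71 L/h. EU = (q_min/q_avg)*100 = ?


EU = (q_min/q_avg)*100 = (1.71/2.72)*100 = 62.8676%

62.8676 %


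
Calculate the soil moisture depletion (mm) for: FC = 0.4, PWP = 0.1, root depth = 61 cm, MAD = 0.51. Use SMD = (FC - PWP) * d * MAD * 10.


SMD = (FC - PWP) * d * MAD * 10
SMD = (0.4 - 0.1) * 61 * 0.51 * 10
SMD = 0.3000 * 61 * 0.51 * 10

93.3300 mm


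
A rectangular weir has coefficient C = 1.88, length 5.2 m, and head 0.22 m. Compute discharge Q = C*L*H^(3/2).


Q = C * L * H^(3/2) = 1.88 * 5.2 * 0.22^1.5 = 1.88 * 5.2 * 0.103189

1.0088 m^3/s


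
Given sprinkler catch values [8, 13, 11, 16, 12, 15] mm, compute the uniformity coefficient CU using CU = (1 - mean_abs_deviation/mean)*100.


mean = 12.500000 mm
MAD = 2.166667 mm
CU = (1 - 2.166667/12.500000)*100

82.6667 %


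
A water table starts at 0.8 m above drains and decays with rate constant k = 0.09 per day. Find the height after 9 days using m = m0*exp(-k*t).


m = m0 * exp(-k*t)
m = 0.8 * exp(-0.09 * 9)
m = 0.8 * exp(-0.8100)

0.3559 m


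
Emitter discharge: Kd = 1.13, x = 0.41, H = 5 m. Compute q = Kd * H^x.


q = Kd * H^x = 1.13 * 5^0.41 = 1.13 * 1.934540

2.1860 L/h


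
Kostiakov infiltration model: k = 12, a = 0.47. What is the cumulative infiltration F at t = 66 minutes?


F = k * t^a = 12 * 66^0.47
F = 12 * 7.164496

85.9740 mm


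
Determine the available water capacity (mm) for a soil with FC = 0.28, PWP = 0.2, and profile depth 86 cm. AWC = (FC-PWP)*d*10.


AWC = (FC - PWP) * d * 10
AWC = (0.28 - 0.2) * 86 * 10
AWC = 0.0800 * 86 * 10

68.8000 mm


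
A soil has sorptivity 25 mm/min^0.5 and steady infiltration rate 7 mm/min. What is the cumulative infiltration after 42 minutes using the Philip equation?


F = S*sqrt(t) + A*t
F = 25*sqrt(42) + 7*42
F = 25*6.480741 + 294

456.0185 mm


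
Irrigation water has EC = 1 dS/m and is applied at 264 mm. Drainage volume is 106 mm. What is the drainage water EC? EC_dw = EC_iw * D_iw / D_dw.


EC_dw = EC_iw * D_iw / D_dw
EC_dw = 1 * 264 / 106
EC_dw = 264 / 106

2.4906 dS/m


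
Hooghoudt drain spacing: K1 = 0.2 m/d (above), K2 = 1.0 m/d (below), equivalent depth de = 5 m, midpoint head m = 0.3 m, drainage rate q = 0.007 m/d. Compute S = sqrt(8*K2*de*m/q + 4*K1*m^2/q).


S^2 = 8*K2*de*m/q + 4*K1*m^2/q
S^2 = 8*1.0*5*0.3/0.007 + 4*0.2*0.3^2/0.007
S = sqrt(1724.5714)

41.5280 m


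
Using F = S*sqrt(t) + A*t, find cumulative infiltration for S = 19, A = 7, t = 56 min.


F = S*sqrt(t) + A*t
F = 19*sqrt(56) + 7*56
F = 19*7.483315 + 392

534.1830 mm


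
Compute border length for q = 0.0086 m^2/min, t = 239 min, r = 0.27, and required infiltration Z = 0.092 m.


L = q*t/((1+r)*Z)
L = 0.0086*239/((1+0.27)*0.092)
L = 2.0554/0.11684

17.5916 m


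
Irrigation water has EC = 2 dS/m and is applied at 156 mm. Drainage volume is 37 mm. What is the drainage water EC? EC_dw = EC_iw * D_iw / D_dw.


EC_dw = EC_iw * D_iw / D_dw
EC_dw = 2 * 156 / 37
EC_dw = 312 / 37

8.4324 dS/m


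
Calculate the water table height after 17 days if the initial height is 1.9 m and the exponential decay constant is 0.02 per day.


m = m0 * exp(-k*t)
m = 1.9 * exp(-0.02 * 17)
m = 1.9 * exp(-0.3400)

1.3524 m


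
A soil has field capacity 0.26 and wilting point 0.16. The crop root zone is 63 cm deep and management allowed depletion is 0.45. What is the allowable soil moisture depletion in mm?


SMD = (FC - PWP) * d * MAD * 10
SMD = (0.26 - 0.16) * 63 * 0.45 * 10
SMD = 0.1000 * 63 * 0.45 * 10

28.3500 mm


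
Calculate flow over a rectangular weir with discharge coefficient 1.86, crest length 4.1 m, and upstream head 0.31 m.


Q = C * L * H^(3/2) = 1.86 * 4.1 * 0.31^1.5 = 1.86 * 4.1 * 0.172601

1.3163 m^3/s


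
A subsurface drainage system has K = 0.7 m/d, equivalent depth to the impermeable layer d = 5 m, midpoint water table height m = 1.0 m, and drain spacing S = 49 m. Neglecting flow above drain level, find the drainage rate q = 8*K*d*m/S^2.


q = 8*K*d*m/S^2
q = 8*0.7*5*1.0/49^2
q = 28.0000 / 2401

0.0117 m/d


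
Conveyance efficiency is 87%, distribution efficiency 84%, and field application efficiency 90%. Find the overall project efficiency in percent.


Ec = 0.87, Eb = 0.84, Ea = 0.9
E = 0.87 * 0.84 * 0.9 * 100 = 65.7720%

65.7720 %


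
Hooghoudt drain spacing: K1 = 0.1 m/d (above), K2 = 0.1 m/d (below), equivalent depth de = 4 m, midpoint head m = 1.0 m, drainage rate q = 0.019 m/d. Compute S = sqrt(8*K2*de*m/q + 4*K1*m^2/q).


S^2 = 8*K2*de*m/q + 4*K1*m^2/q
S^2 = 8*0.1*4*1.0/0.019 + 4*0.1*1.0^2/0.019
S = sqrt(189.4737)

13.7649 m


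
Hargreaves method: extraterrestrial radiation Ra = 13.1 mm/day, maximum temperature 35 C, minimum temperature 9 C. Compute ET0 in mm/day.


Tmean = (Tmax + Tmin)/2 = (35 + 9)/2 = 22.0
ET0 = 0.0023 * 13.1 * (22.0 + 17.8) * sqrt(35 - 9)
ET0 = 0.0023 * 13.1 * 39.8 * 5.099020

6.1146 mm/day


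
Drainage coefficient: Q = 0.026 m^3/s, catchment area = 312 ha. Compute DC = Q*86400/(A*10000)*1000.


DC = Q * 86400 / (A * 10000) * 1000
DC = 0.026 * 86400 / (312 * 10000) * 1000
DC = 2246400.0000 / 3120000

0.7200 mm/day


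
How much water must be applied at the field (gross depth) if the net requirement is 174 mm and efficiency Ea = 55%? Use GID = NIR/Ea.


Ea = 55% = 0.55
GID = NIR / Ea = 174 / 0.55 = 316.3636 mm

316.3636 mm


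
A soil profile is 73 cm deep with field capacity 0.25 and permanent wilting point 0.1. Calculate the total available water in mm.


AWC = (FC - PWP) * d * 10
AWC = (0.25 - 0.1) * 73 * 10
AWC = 0.1500 * 73 * 10

109.5000 mm


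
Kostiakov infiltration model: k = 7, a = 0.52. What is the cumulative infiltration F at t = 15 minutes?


F = k * t^a = 7 * 15^0.52
F = 7 * 4.088533

28.6197 mm


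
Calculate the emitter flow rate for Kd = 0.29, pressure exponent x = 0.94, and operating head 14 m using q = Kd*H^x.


q = Kd * H^x = 0.29 * 14^0.94 = 0.29 * 11.949792

3.4654 L/h


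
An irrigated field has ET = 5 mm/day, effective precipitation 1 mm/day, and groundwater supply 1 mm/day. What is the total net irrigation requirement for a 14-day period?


Daily deficit = ET - Pe - GW = 5 - 1 - 1 = 3 mm/day
NIR = 3 * 14 = 42 mm

42.0000 mm


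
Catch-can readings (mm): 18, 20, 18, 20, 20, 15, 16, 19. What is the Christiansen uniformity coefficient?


mean = 18.250000 mm
MAD = 1.500000 mm
CU = (1 - 1.500000/18.250000)*100

91.7808 %


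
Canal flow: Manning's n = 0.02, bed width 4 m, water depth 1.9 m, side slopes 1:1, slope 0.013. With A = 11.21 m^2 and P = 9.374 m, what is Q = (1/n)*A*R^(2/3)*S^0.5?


R = A/P = 11.21/9.374 = 1.195861
Q = (1/0.02) * 11.21 * 1.195861^(2/3) * 0.013^0.5

72.0003 m^3/s


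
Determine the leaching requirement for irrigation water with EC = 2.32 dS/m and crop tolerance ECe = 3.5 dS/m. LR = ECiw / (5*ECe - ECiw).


LR = ECiw / (5*ECe - ECiw)
LR = 2.32 / (5*3.5 - 2.32)
LR = 2.32 / 15.1800

0.1528


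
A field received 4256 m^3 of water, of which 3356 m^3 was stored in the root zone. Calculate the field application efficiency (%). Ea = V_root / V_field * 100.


Ea = V_root / V_field * 100 = 3356 / 4256 * 100 = 78.8534%

78.8534 %


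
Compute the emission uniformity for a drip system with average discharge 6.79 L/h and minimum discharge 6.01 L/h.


EU = (q_min/q_avg)*100 = (6.01/6.79)*100 = 88.5125%

88.5125 %


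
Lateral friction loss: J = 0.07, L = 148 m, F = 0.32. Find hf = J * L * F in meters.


hf = J * L * F = 0.07 * 148 * 0.32 = 3.3152 m

3.3152 m


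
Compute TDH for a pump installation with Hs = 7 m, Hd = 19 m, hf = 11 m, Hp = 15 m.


TDH = Hs + Hd + hf + Hp = 7 + 19 + 11 + 15 = 52

52 m


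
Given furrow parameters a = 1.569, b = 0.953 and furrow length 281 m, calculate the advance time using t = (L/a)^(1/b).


t = (L/a)^(1/b)
t = (281/1.569)^(1/0.953)
t = 179.094965^(1/0.953)

231.3134 min


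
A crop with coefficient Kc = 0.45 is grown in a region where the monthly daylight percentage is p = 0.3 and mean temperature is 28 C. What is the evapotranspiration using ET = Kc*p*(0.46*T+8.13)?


ET = Kc * p * (0.46*T + 8.13)
ET = 0.45 * 0.3 * (0.46*28 + 8.13)
ET = 0.45 * 0.3 * 21.0100

2.8364 mm/day


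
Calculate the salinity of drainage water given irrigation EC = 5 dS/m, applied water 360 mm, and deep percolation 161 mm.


EC_dw = EC_iw * D_iw / D_dw
EC_dw = 5 * 360 / 161
EC_dw = 1800 / 161

11.1801 dS/m


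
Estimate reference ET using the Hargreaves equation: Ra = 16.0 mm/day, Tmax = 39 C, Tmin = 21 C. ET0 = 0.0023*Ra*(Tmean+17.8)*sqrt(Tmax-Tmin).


Tmean = (Tmax + Tmin)/2 = (39 + 21)/2 = 30.0
ET0 = 0.0023 * 16.0 * (30.0 + 17.8) * sqrt(39 - 21)
ET0 = 0.0023 * 16.0 * 47.8 * 4.242641

7.4630 mm/day


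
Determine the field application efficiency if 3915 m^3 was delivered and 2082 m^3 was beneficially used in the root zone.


Ea = V_root / V_field * 100 = 2082 / 3915 * 100 = 53.1801%

53.1801 %


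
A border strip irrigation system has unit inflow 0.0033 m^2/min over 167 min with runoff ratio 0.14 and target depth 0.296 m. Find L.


L = q*t/((1+r)*Z)
L = 0.0033*167/((1+0.14)*0.296)
L = 0.5511/0.33744

1.6332 m


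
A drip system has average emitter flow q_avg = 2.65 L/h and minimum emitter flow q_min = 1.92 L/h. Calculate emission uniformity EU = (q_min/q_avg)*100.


EU = (q_min/q_avg)*100 = (1.92/2.65)*100 = 72.4528%

72.4528 %


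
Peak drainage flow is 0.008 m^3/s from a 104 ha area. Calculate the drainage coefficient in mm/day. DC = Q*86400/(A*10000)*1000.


DC = Q * 86400 / (A * 10000) * 1000
DC = 0.008 * 86400 / (104 * 10000) * 1000
DC = 691200.0000 / 1040000

0.6646 mm/day


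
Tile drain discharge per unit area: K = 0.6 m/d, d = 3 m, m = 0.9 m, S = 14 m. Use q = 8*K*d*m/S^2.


q = 8*K*d*m/S^2
q = 8*0.6*3*0.9/14^2
q = 12.9600 / 196

0.0661 m/d


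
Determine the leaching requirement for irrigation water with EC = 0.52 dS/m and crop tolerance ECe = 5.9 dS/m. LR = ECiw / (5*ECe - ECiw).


LR = ECiw / (5*ECe - ECiw)
LR = 0.52 / (5*5.9 - 0.52)
LR = 0.52 / 28.9800

0.0179


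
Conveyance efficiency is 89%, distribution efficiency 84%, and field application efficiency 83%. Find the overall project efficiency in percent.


Ec = 0.89, Eb = 0.84, Ea = 0.83
E = 0.89 * 0.84 * 0.83 * 100 = 62.0508%

62.0508 %


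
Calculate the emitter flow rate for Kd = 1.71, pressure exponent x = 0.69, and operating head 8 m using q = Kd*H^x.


q = Kd * H^x = 1.71 * 8^0.69 = 1.71 * 4.198867

7.1801 L/h


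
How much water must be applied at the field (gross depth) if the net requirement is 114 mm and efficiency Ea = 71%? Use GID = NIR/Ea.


Ea = 71% = 0.71
GID = NIR / Ea = 114 / 0.71 = 160.5634 mm

160.5634 mm


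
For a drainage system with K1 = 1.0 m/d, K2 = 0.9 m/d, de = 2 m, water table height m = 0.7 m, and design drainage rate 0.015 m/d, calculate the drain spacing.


S^2 = 8*K2*de*m/q + 4*K1*m^2/q
S^2 = 8*0.9*2*0.7/0.015 + 4*1.0*0.7^2/0.015
S = sqrt(802.6667)

28.3314 m


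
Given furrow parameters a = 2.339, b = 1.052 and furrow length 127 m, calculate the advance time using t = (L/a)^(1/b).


t = (L/a)^(1/b)
t = (127/2.339)^(1/1.052)
t = 54.296708^(1/1.052)

44.5681 min


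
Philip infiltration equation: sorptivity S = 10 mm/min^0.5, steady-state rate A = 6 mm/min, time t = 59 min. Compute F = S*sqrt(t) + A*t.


F = S*sqrt(t) + A*t
F = 10*sqrt(59) + 6*59
F = 10*7.681146 + 354

430.8115 mm


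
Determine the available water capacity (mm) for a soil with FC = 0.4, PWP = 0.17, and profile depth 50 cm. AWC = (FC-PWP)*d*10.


AWC = (FC - PWP) * d * 10
AWC = (0.4 - 0.17) * 50 * 10
AWC = 0.2300 * 50 * 10

115.0000 mm


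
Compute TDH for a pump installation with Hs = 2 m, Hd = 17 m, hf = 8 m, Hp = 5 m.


TDH = Hs + Hd + hf + Hp = 2 + 17 + 8 + 5 = 32

32 m


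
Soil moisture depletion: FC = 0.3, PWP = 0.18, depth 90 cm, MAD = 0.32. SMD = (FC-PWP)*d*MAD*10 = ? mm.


SMD = (FC - PWP) * d * MAD * 10
SMD = (0.3 - 0.18) * 90 * 0.32 * 10
SMD = 0.1200 * 90 * 0.32 * 10

34.5600 mm


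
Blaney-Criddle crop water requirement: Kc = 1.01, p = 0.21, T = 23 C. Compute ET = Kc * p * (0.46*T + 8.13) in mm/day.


ET = Kc * p * (0.46*T + 8.13)
ET = 1.01 * 0.21 * (0.46*23 + 8.13)
ET = 1.01 * 0.21 * 18.7100

3.9684 mm/day


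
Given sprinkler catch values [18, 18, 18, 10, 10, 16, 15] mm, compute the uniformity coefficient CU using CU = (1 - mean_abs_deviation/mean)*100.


mean = 15.000000 mm
MAD = 2.857143 mm
CU = (1 - 2.857143/15.000000)*100

80.9524 %


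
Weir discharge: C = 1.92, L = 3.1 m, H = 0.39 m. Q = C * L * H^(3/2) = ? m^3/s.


Q = C * L * H^(3/2) = 1.92 * 3.1 * 0.39^1.5 = 1.92 * 3.1 * 0.243555

1.4496 m^3/s


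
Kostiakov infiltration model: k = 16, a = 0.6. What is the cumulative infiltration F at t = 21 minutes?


F = k * t^a = 16 * 21^0.6
F = 16 * 6.213432

99.4149 mm


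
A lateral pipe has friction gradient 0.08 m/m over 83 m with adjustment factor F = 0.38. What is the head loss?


hf = J * L * F = 0.08 * 83 * 0.38 = 2.5232 m

2.5232 m


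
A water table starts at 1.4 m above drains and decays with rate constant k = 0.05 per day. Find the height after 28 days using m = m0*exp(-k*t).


m = m0 * exp(-k*t)
m = 1.4 * exp(-0.05 * 28)
m = 1.4 * exp(-1.4000)

0.3452 m


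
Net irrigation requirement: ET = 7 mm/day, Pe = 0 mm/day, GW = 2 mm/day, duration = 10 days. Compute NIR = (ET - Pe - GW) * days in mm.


Daily deficit = ET - Pe - GW = 7 - 0 - 2 = 5 mm/day
NIR = 5 * 10 = 50 mm

50.0000 mm


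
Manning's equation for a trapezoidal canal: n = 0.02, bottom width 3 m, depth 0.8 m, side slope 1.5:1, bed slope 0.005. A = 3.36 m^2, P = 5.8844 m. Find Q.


R = A/P = 3.36/5.8844 = 0.571001
Q = (1/0.02) * 3.36 * 0.571001^(2/3) * 0.005^0.5

8.1762 m^3/s


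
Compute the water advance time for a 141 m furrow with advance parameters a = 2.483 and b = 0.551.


t = (L/a)^(1/b)
t = (141/2.483)^(1/0.551)
t = 56.786146^(1/0.551)

1526.6624 min


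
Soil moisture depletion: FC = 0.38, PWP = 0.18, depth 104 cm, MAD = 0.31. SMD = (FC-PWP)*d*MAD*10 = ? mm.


SMD = (FC - PWP) * d * MAD * 10
SMD = (0.38 - 0.18) * 104 * 0.31 * 10
SMD = 0.2000 * 104 * 0.31 * 10

64.4800 mm


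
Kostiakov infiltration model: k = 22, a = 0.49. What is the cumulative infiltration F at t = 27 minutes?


F = k * t^a = 22 * 27^0.49
F = 22 * 5.027687

110.6091 mm


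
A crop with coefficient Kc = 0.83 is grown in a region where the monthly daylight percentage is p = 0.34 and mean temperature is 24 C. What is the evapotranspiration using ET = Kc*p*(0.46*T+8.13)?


ET = Kc * p * (0.46*T + 8.13)
ET = 0.83 * 0.34 * (0.46*24 + 8.13)
ET = 0.83 * 0.34 * 19.1700

5.4098 mm/day


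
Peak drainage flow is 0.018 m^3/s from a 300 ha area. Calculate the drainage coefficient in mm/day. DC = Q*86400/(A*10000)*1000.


DC = Q * 86400 / (A * 10000) * 1000
DC = 0.018 * 86400 / (300 * 10000) * 1000
DC = 1555200.0000 / 3000000

0.5184 mm/day


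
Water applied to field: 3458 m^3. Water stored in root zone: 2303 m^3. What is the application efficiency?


Ea = V_root / V_field * 100 = 2303 / 3458 * 100 = 66.5992%

66.5992 %


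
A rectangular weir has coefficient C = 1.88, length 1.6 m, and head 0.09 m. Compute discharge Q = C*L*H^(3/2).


Q = C * L * H^(3/2) = 1.88 * 1.6 * 0.09^1.5 = 1.88 * 1.6 * 0.027000

0.0812 m^3/s


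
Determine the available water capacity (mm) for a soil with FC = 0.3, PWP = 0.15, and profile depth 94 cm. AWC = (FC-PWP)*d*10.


AWC = (FC - PWP) * d * 10
AWC = (0.3 - 0.15) * 94 * 10
AWC = 0.1500 * 94 * 10

141.0000 mm


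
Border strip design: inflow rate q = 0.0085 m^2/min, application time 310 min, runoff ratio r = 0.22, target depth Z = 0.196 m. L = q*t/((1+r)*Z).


L = q*t/((1+r)*Z)
L = 0.0085*310/((1+0.22)*0.196)
L = 2.635/0.23912

11.0196 m


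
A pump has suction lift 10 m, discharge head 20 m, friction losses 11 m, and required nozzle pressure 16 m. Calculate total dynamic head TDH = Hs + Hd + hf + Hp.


TDH = Hs + Hd + hf + Hp = 10 + 20 + 11 + 16 = 57

57 m


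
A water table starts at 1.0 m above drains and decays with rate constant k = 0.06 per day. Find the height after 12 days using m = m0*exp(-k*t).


m = m0 * exp(-k*t)
m = 1.0 * exp(-0.06 * 12)
m = 1.0 * exp(-0.7200)

0.4868 m


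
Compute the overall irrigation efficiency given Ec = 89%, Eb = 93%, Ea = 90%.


Ec = 0.89, Eb = 0.93, Ea = 0.9
E = 0.89 * 0.93 * 0.9 * 100 = 74.4930%

74.4930 %


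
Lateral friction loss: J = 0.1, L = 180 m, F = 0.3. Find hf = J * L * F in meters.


hf = J * L * F = 0.1 * 180 * 0.3 = 5.4000 m

5.4000 m


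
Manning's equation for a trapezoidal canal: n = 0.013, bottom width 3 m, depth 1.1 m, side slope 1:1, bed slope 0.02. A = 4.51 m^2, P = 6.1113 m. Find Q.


R = A/P = 4.51/6.1113 = 0.737977
Q = (1/0.013) * 4.51 * 0.737977^(2/3) * 0.02^0.5

40.0661 m^3/s


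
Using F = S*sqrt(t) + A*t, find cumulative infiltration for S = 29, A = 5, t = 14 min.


F = S*sqrt(t) + A*t
F = 29*sqrt(14) + 5*14
F = 29*3.741657 + 70

178.5081 mm


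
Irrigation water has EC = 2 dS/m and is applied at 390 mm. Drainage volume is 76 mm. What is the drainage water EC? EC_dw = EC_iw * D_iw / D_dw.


EC_dw = EC_iw * D_iw / D_dw
EC_dw = 2 * 390 / 76
EC_dw = 780 / 76

10.2632 dS/m


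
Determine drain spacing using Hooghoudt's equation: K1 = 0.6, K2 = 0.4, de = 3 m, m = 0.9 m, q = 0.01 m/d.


S^2 = 8*K2*de*m/q + 4*K1*m^2/q
S^2 = 8*0.4*3*0.9/0.01 + 4*0.6*0.9^2/0.01
S = sqrt(1058.4000)

32.5331 m


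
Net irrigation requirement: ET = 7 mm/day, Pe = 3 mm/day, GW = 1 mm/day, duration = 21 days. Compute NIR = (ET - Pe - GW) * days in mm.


Daily deficit = ET - Pe - GW = 7 - 3 - 1 = 3 mm/day
NIR = 3 * 21 = 63 mm

63.0000 mm


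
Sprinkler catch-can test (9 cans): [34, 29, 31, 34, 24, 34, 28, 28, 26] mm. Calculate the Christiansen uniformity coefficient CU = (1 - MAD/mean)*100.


mean = 29.777778 mm
MAD = 3.086420 mm
CU = (1 - 3.086420/29.777778)*100

89.6352 %


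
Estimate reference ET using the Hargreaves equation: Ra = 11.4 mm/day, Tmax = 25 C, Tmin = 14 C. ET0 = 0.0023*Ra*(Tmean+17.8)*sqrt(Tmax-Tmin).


Tmean = (Tmax + Tmin)/2 = (25 + 14)/2 = 19.5
ET0 = 0.0023 * 11.4 * (19.5 + 17.8) * sqrt(25 - 14)
ET0 = 0.0023 * 11.4 * 37.3 * 3.316625

3.2437 mm/day


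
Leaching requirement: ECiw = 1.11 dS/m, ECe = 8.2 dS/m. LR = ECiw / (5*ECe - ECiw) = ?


LR = ECiw / (5*ECe - ECiw)
LR = 1.11 / (5*8.2 - 1.11)
LR = 1.11 / 39.8900

0.0278


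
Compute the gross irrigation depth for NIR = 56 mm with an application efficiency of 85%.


Ea = 85% = 0.85
GID = NIR / Ea = 56 / 0.85 = 65.8824 mm

65.8824 mm


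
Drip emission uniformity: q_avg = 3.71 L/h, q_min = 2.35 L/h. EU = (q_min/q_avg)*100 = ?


EU = (q_min/q_avg)*100 = (2.35/3.71)*100 = 63.3423%

63.3423 %


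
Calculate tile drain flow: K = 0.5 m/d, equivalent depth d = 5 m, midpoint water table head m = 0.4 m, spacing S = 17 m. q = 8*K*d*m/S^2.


q = 8*K*d*m/S^2
q = 8*0.5*5*0.4/17^2
q = 8.0000 / 289

0.0277 m/d


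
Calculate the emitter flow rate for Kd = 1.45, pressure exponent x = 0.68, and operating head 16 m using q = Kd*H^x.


q = Kd * H^x = 1.45 * 16^0.68 = 1.45 * 6.588728

9.5537 L/h


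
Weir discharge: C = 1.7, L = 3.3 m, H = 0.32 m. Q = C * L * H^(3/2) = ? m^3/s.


Q = C * L * H^(3/2) = 1.7 * 3.3 * 0.32^1.5 = 1.7 * 3.3 * 0.181019

1.0155 m^3/s


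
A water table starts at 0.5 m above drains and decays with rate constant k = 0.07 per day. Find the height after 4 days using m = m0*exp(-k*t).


m = m0 * exp(-k*t)
m = 0.5 * exp(-0.07 * 4)
m = 0.5 * exp(-0.2800)

0.3779 m


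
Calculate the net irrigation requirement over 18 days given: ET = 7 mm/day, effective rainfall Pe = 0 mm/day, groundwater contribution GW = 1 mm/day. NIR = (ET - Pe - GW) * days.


Daily deficit = ET - Pe - GW = 7 - 0 - 1 = 6 mm/day
NIR = 6 * 18 = 108 mm

108.0000 mm


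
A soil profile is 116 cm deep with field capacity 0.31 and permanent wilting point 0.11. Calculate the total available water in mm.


AWC = (FC - PWP) * d * 10
AWC = (0.31 - 0.11) * 116 * 10
AWC = 0.2000 * 116 * 10

232.0000 mm


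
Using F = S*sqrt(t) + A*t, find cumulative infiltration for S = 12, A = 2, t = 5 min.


F = S*sqrt(t) + A*t
F = 12*sqrt(5) + 2*5
F = 12*2.236068 + 10

36.8328 mm


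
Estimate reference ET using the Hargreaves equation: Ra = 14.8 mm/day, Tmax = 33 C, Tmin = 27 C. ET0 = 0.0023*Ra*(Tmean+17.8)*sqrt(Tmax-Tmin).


Tmean = (Tmax + Tmin)/2 = (33 + 27)/2 = 30.0
ET0 = 0.0023 * 14.8 * (30.0 + 17.8) * sqrt(33 - 27)
ET0 = 0.0023 * 14.8 * 47.8 * 2.449490

3.9856 mm/day


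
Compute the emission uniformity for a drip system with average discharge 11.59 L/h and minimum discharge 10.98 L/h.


EU = (q_min/q_avg)*100 = (10.98/11.59)*100 = 94.7368%

94.7368 %


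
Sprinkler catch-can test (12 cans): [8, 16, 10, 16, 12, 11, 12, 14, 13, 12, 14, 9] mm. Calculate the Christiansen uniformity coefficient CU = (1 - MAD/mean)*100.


mean = 12.250000 mm
MAD = 1.958333 mm
CU = (1 - 1.958333/12.250000)*100

84.0136 %


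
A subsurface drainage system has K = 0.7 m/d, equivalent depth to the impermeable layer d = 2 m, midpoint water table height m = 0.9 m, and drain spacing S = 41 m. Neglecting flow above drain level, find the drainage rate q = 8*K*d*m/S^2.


q = 8*K*d*m/S^2
q = 8*0.7*2*0.9/41^2
q = 10.0800 / 1681

0.0060 m/d


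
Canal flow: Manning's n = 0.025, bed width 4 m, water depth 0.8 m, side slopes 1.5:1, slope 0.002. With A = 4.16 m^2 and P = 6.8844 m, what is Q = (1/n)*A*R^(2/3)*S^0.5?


R = A/P = 4.16/6.8844 = 0.604265
Q = (1/0.025) * 4.16 * 0.604265^(2/3) * 0.002^0.5

5.3189 m^3/s


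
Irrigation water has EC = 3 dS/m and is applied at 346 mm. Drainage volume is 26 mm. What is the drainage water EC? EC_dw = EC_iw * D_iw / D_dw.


EC_dw = EC_iw * D_iw / D_dw
EC_dw = 3 * 346 / 26
EC_dw = 1038 / 26

39.9231 dS/m


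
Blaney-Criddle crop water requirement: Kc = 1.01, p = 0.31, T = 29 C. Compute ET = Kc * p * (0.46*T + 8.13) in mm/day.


ET = Kc * p * (0.46*T + 8.13)
ET = 1.01 * 0.31 * (0.46*29 + 8.13)
ET = 1.01 * 0.31 * 21.4700

6.7223 mm/day


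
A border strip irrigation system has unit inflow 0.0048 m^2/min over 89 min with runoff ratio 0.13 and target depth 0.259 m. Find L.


L = q*t/((1+r)*Z)
L = 0.0048*89/((1+0.13)*0.259)
L = 0.4272/0.29267

1.4597 m


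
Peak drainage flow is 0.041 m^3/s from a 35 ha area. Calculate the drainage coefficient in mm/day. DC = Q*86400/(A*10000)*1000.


DC = Q * 86400 / (A * 10000) * 1000
DC = 0.041 * 86400 / (35 * 10000) * 1000
DC = 3542400.0000 / 350000

10.1211 mm/day


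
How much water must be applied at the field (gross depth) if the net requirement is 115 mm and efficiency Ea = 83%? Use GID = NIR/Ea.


Ea = 83% = 0.83
GID = NIR / Ea = 115 / 0.83 = 138.5542 mm

138.5542 mm


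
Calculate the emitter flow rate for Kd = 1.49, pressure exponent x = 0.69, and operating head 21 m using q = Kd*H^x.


q = Kd * H^x = 1.49 * 21^0.69 = 1.49 * 8.172056

12.1764 L/h


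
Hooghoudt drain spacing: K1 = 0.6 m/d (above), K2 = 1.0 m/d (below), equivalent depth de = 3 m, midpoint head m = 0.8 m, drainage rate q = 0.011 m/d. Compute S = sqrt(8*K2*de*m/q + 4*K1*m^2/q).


S^2 = 8*K2*de*m/q + 4*K1*m^2/q
S^2 = 8*1.0*3*0.8/0.011 + 4*0.6*0.8^2/0.011
S = sqrt(1885.0909)

43.4176 m


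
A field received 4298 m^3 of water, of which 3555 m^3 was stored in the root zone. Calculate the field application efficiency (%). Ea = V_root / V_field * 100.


Ea = V_root / V_field * 100 = 3555 / 4298 * 100 = 82.7129%

82.7129 %


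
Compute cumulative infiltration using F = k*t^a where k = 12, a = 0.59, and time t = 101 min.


F = k * t^a = 12 * 101^0.59
F = 12 * 15.224730

182.6968 mm


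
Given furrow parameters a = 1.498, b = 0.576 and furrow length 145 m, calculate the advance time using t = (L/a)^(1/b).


t = (L/a)^(1/b)
t = (145/1.498)^(1/0.576)
t = 96.795728^(1/0.576)

2803.2833 min


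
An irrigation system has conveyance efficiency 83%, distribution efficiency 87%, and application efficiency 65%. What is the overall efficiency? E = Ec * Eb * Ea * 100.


Ec = 0.83, Eb = 0.87, Ea = 0.65
E = 0.83 * 0.87 * 0.65 * 100 = 46.9365%

46.9365 %


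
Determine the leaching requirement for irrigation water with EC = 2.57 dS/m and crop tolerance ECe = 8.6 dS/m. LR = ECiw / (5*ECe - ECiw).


LR = ECiw / (5*ECe - ECiw)
LR = 2.57 / (5*8.6 - 2.57)
LR = 2.57 / 40.4300

0.0636


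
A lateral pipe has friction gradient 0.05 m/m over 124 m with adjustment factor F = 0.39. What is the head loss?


hf = J * L * F = 0.05 * 124 * 0.39 = 2.4180 m

2.4180 m


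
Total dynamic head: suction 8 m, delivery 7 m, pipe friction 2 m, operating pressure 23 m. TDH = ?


TDH = Hs + Hd + hf + Hp = 8 + 7 + 2 + 23 = 40

40 m


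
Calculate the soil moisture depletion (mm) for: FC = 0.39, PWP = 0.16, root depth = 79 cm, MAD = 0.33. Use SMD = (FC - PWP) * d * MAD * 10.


SMD = (FC - PWP) * d * MAD * 10
SMD = (0.39 - 0.16) * 79 * 0.33 * 10
SMD = 0.2300 * 79 * 0.33 * 10

59.9610 mm


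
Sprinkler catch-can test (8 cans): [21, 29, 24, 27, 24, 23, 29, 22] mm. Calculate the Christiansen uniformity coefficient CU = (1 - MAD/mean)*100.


mean = 24.875000 mm
MAD = 2.593750 mm
CU = (1 - 2.593750/24.875000)*100

89.5729 %


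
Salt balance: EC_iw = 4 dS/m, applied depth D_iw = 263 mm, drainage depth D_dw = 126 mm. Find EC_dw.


EC_dw = EC_iw * D_iw / D_dw
EC_dw = 4 * 263 / 126
EC_dw = 1052 / 126

8.3492 dS/m


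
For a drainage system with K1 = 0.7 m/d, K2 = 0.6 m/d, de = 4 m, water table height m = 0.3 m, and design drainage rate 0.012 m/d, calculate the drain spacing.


S^2 = 8*K2*de*m/q + 4*K1*m^2/q
S^2 = 8*0.6*4*0.3/0.012 + 4*0.7*0.3^2/0.012
S = sqrt(501.0000)

22.3830 m


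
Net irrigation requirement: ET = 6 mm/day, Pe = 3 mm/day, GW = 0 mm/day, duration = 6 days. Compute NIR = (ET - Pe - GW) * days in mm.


Daily deficit = ET - Pe - GW = 6 - 3 - 0 = 3 mm/day
NIR = 3 * 6 = 18 mm

18.0000 mm


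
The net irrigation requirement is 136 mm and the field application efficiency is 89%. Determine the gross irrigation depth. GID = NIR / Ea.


Ea = 89% = 0.89
GID = NIR / Ea = 136 / 0.89 = 152.8090 mm

152.8090 mm


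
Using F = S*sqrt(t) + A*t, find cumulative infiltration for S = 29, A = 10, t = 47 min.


F = S*sqrt(t) + A*t
F = 29*sqrt(47) + 10*47
F = 29*6.855655 + 470

668.8140 mm


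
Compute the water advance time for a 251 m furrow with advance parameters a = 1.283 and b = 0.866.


t = (L/a)^(1/b)
t = (251/1.283)^(1/0.866)
t = 195.635230^(1/0.866)

442.6014 min


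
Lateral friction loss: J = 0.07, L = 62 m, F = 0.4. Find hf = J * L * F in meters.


hf = J * L * F = 0.07 * 62 * 0.4 = 1.7360 m

1.7360 m


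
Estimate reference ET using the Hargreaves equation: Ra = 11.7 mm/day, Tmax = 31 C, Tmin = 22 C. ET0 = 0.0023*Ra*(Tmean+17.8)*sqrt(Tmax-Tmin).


Tmean = (Tmax + Tmin)/2 = (31 + 22)/2 = 26.5
ET0 = 0.0023 * 11.7 * (26.5 + 17.8) * sqrt(31 - 22)
ET0 = 0.0023 * 11.7 * 44.3 * 3.000000

3.5763 mm/day


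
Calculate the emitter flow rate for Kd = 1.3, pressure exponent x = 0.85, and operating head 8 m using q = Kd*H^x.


q = Kd * H^x = 1.3 * 8^0.85 = 1.3 * 5.856343

7.6132 L/h


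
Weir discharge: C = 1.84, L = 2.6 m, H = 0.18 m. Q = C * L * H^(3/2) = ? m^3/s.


Q = C * L * H^(3/2) = 1.84 * 2.6 * 0.18^1.5 = 1.84 * 2.6 * 0.076368

0.3653 m^3/s


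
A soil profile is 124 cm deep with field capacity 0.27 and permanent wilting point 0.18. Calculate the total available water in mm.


AWC = (FC - PWP) * d * 10
AWC = (0.27 - 0.18) * 124 * 10
AWC = 0.0900 * 124 * 10

111.6000 mm


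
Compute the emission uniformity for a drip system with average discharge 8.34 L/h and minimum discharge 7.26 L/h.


EU = (q_min/q_avg)*100 = (7.26/8.34)*100 = 87.0504%

87.0504 %


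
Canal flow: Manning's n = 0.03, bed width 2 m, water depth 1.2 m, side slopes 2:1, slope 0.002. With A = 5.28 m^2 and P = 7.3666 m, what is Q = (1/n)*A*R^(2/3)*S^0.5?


R = A/P = 5.28/7.3666 = 0.716749
Q = (1/0.03) * 5.28 * 0.716749^(2/3) * 0.002^0.5

6.3038 m^3/s


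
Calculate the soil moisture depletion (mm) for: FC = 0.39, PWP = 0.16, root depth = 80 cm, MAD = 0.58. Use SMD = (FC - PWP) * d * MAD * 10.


SMD = (FC - PWP) * d * MAD * 10
SMD = (0.39 - 0.16) * 80 * 0.58 * 10
SMD = 0.2300 * 80 * 0.58 * 10

106.7200 mm
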